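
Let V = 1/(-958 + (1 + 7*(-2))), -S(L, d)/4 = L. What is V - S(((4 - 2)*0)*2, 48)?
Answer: -1/971 ≈ -0.0010299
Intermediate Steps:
S(L, d) = -4*L
V = -1/971 (V = 1/(-958 + (1 - 14)) = 1/(-958 - 13) = 1/(-971) = -1/971 ≈ -0.0010299)
V - S(((4 - 2)*0)*2, 48) = -1/971 - (-4)*((4 - 2)*0)*2 = -1/971 - (-4)*(2*0)*2 = -1/971 - (-4)*0*2 = -1/971 - (-4)*0 = -1/971 - 1*0 = -1/971 + 0 = -1/971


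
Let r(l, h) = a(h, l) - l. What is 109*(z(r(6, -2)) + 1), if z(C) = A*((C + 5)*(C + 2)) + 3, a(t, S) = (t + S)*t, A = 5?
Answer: 59296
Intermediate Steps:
a(t, S) = t*(S + t) (a(t, S) = (S + t)*t = t*(S + t))
r(l, h) = -l + h*(h + l) (r(l, h) = h*(l + h) - l = h*(h + l) - l = -l + h*(h + l))
z(C) = 3 + 5*(2 + C)*(5 + C) (z(C) = 5*((C + 5)*(C + 2)) + 3 = 5*((5 + C)*(2 + C)) + 3 = 5*((2 + C)*(5 + C)) + 3 = 5*(2 + C)*(5 + C) + 3 = 3 + 5*(2 + C)*(5 + C))
109*(z(r(6, -2)) + 1) = 109*((53 + 5*(-1*6 - 2*(-2 + 6))**2 + 35*(-1*6 - 2*(-2 + 6))) + 1) = 109*((53 + 5*(-6 - 2*4)**2 + 35*(-6 - 2*4)) + 1) = 109*((53 + 5*(-6 - 8)**2 + 35*(-6 - 8)) + 1) = 109*((53 + 5*(-14)**2 + 35*(-14)) + 1) = 109*((53 + 5*196 - 490) + 1) = 109*((53 + 980 - 490) + 1) = 109*(543 + 1) = 109*544 = 59296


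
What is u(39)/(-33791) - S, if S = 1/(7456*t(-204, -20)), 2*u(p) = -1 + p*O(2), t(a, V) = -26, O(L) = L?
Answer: -7429665/6550588096 ≈ -0.0011342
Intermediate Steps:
u(p) = -1/2 + p (u(p) = (-1 + p*2)/2 = (-1 + 2*p)/2 = -1/2 + p)
S = -1/193856 (S = 1/(7456*(-26)) = (1/7456)*(-1/26) = -1/193856 ≈ -5.1585e-6)
u(39)/(-33791) - S = (-1/2 + 39)/(-33791) - 1*(-1/193856) = (77/2)*(-1/33791) + 1/193856 = -77/67582 + 1/193856 = -7429665/6550588096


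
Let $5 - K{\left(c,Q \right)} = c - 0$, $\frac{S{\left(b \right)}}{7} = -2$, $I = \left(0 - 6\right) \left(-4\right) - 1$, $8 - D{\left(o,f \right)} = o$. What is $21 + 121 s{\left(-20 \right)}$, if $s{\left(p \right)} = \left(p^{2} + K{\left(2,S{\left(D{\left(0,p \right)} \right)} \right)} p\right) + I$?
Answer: $43944$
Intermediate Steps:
$D{\left(o,f \right)} = 8 - o$
$I = 23$ ($I = \left(0 - 6\right) \left(-4\right) - 1 = \left(-6\right) \left(-4\right) - 1 = 24 - 1 = 23$)
$S{\left(b \right)} = -14$ ($S{\left(b \right)} = 7 \left(-2\right) = -14$)
$K{\left(c,Q \right)} = 5 - c$ ($K{\left(c,Q \right)} = 5 - \left(c - 0\right) = 5 - \left(c + 0\right) = 5 - c$)
$s{\left(p \right)} = 23 + p^{2} + 3 p$ ($s{\left(p \right)} = \left(p^{2} + \left(5 - 2\right) p\right) + 23 = \left(p^{2} + 3 p\right) + 23 = 23 + p^{2} + 3 p$)
$21 + 121 s{\left(-20 \right)} = 21 + 121 \left(23 + \left(-20\right)^{2} + 3 \left(-20\right)\right) = 21 + 121 \left(23 + 400 - 60\right) = 21 + 121 \cdot 363 = 21 + 43923 = 43944$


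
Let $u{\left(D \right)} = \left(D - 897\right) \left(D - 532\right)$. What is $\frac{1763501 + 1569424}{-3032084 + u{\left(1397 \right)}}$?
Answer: $- \frac{1110975}{866528} \approx -1.2821$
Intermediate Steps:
$u{\left(D \right)} = \left(-897 + D\right) \left(-532 + D\right)$
$\frac{1763501 + 1569424}{-3032084 + u{\left(1397 \right)}} = \frac{1763501 + 1569424}{-3032084 + \left(477204 + 1397^{2} - 1996313\right)} = \frac{3332925}{-3032084 + \left(477204 + 1951609 - 1996313\right)} = \frac{3332925}{-3032084 + 432500} = \frac{3332925}{-2599584} = 3332925 \left(- \frac{1}{2599584}\right) = - \frac{1110975}{866528}$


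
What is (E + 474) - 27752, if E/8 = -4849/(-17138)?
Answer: -233725786/8569 ≈ -27276.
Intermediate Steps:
E = 19396/8569 (E = 8*(-4849/(-17138)) = 8*(-4849*(-1/17138)) = 8*(4849/17138) = 19396/8569 ≈ 2.2635)
(E + 474) - 27752 = (19396/8569 + 474) - 27752 = 4081102/8569 - 27752 = -233725786/8569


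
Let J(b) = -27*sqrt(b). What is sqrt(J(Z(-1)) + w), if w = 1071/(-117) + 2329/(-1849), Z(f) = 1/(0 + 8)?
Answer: 3*sqrt(-1446224 - 937443*sqrt(2))/1118 ≈ 4.4676*I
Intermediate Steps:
Z(f) = 1/8
w = -250308/24037 (w = 1071*(-1/117) + 2329*(-1/1849) = -119/13 - 2329/1849 = -250308/24037 ≈ -10.413)
sqrt(J(Z(-1)) + w) = sqrt(-27*sqrt(2)/4 - 250308/24037) = sqrt(-250308/24037 - 27*sqrt(2)/4)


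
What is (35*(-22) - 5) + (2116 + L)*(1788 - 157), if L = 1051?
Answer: 5164602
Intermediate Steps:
(35*(-22) - 5) + (2116 + L)*(1788 - 157) = (35*(-22) - 5) + (2116 + 1051)*(1788 - 157) = (-770 - 5) + 3167*1631 = -775 + 5165377 = 5164602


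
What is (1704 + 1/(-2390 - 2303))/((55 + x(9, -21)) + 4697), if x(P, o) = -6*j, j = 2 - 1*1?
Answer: 7996871/22272978 ≈ 0.35904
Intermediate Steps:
j = 1 (j = 2 - 1 = 1)
x(P, o) = -6 (x(P, o) = -6*1 = -6)
(1704 + 1/(-2390 - 2303))/((55 + x(9, -21)) + 4697) = (1704 + 1/(-2390 - 2303))/((55 - 6) + 4697) = (1704 + 1/(-4693))/(49 + 4697) = (1704 - 1/4693)/4746 = (7996871/4693)*(1/4746) = 7996871/22272978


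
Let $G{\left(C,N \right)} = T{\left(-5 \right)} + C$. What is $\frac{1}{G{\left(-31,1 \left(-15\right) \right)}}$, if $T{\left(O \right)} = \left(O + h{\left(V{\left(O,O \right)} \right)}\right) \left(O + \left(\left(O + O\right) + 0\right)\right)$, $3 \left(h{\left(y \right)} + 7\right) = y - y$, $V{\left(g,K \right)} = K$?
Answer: $\frac{1}{149} \approx 0.0067114$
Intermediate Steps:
$h{\left(y \right)} = -7$ ($h{\left(y \right)} = -7 + \frac{y - y}{3} = -7 + \frac{1}{3} \cdot 0 = -7 + 0 = -7$)
$T{\left(O \right)} = 3 O \left(-7 + O\right)$ ($T{\left(O \right)} = \left(O - 7\right) \left(O + \left(\left(O + O\right) + 0\right)\right) = \left(-7 + O\right) \left(O + \left(2 O + 0\right)\right) = \left(-7 + O\right) \left(O + 2 O\right) = \left(-7 + O\right) 3 O = 3 O \left(-7 + O\right)$)
$G{\left(C,N \right)} = 180 + C$ ($G{\left(C,N \right)} = 3 \left(-5\right) \left(-7 - 5\right) + C = 3 \left(-5\right) \left(-12\right) + C = 180 + C$)
$\frac{1}{G{\left(-31,1 \left(-15\right) \right)}} = \frac{1}{180 - 31} = \frac{1}{149}$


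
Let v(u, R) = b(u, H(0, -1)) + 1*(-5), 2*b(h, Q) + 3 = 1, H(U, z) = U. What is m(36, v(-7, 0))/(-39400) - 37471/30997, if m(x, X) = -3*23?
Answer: -1474218607/1221281800 ≈ -1.2071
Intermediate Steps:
b(h, Q) = -1 (b(h, Q) = -3/2 + (1/2)*1 = -3/2 + 1/2 = -1)
v(u, R) = -6 (v(u, R) = -1 + 1*(-5) = -1 - 5 = -6)
m(x, X) = -69
m(36, v(-7, 0))/(-39400) - 37471/30997 = -69/(-39400) - 37471/30997 = -69*(-1/39400) - 37471*1/30997 = 69/39400 - 37471/30997 = -1474218607/1221281800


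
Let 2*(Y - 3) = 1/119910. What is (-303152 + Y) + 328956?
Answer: 6189034741/239820 ≈ 25807.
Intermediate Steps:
Y = 719461/239820 (Y = 3 + (½)/119910 = 3 + (½)*(1/119910) = 3 + 1/239820 = 719461/239820 ≈ 3.0000)
(-303152 + Y) + 328956 = (-303152 + 719461/239820) + 328956 = -72701193179/239820 + 328956 = 6189034741/239820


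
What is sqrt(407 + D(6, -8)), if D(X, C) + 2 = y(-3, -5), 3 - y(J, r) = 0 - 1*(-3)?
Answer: 9*sqrt(5) ≈ 20.125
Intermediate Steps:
y(J, r) = 0 (y(J, r) = 3 - (0 - 1*(-3)) = 3 - (0 + 3) = 3 - 1*3 = 3 - 3 = 0)
D(X, C) = -2 (D(X, C) = -2 + 0 = -2)
sqrt(407 + D(6, -8)) = sqrt(407 - 2) = sqrt(405) = 9*sqrt(5)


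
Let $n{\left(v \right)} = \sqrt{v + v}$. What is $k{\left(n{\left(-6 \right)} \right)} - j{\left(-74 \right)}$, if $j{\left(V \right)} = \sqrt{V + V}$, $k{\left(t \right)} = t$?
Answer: $2 i \left(\sqrt{3} - \sqrt{37}\right) \approx - 8.7014 i$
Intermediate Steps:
$n{\left(v \right)} = \sqrt{2} \sqrt{v}$ ($n{\left(v \right)} = \sqrt{2 v} = \sqrt{2} \sqrt{v}$)
$j{\left(V \right)} = \sqrt{2} \sqrt{V}$ ($j{\left(V \right)} = \sqrt{2 V} = \sqrt{2} \sqrt{V}$)
$k{\left(n{\left(-6 \right)} \right)} - j{\left(-74 \right)} = \sqrt{2} \sqrt{-6} - \sqrt{2} \sqrt{-74} = \sqrt{2} i \sqrt{6} - \sqrt{2} i \sqrt{74} = 2 i \sqrt{3} - 2 i \sqrt{37} = - 2 i \sqrt{37} + 2 i \sqrt{3}$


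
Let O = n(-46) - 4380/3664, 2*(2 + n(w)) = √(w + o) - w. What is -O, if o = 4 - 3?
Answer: -18141/916 - 3*I*√5/2 ≈ -19.805 - 3.3541*I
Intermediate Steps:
o = 1
n(w) = -2 + √(1 + w)/2 - w/2 (n(w) = -2 + (√(w + 1) - w)/2 = -2 + (√(1 + w) - w)/2 = -2 + (√(1 + w)/2 - w/2) = -2 + √(1 + w)/2 - w/2)
O = 18141/916 + 3*I*√5/2 (O = (-2 + √(1 - 46)/2 - ½*(-46)) - 4380/3664 = (-2 + √(-45)/2 + 23) - 4380/3664 = (-2 + (3*I*√5)/2 + 23) - 1*1095/916 = (-2 + 3*I*√5/2 + 23) - 1095/916 = (21 + 3*I*√5/2) - 1095/916 = 18141/916 + 3*I*√5/2 ≈ 19.805 + 3.3541*I)
-O = -(18141/916 + 3*I*√5/2) = -18141/916 - 3*I*√5/2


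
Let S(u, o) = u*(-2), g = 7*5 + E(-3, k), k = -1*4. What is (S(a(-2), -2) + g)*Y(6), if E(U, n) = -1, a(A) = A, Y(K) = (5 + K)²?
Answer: 4598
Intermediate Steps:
k = -4
g = 34 (g = 7*5 - 1 = 35 - 1 = 34)
S(u, o) = -2*u
(S(a(-2), -2) + g)*Y(6) = (-2*(-2) + 34)*(5 + 6)² = (4 + 34)*11² = 38*121 = 4598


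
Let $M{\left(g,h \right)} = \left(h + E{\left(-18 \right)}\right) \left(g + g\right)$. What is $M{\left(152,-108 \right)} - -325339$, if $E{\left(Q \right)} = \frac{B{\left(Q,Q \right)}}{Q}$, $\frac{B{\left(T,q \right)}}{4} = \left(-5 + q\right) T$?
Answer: $264539$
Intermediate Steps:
$B{\left(T,q \right)} = 4 T \left(-5 + q\right)$ ($B{\left(T,q \right)} = 4 \left(-5 + q\right) T = 4 T \left(-5 + q\right)$)
$E{\left(Q \right)} = -20 + 4 Q$ ($E{\left(Q \right)} = \frac{4 Q \left(-5 + Q\right)}{Q} = -20 + 4 Q$)
$M{\left(g,h \right)} = 2 g \left(-92 + h\right)$ ($M{\left(g,h \right)} = \left(h + \left(-20 + 4 \left(-18\right)\right)\right) \left(g + g\right) = \left(h - 92\right) 2 g = \left(-92 + h\right) 2 g = 2 g \left(-92 + h\right)$)
$M{\left(152,-108 \right)} - -325339 = 2 \cdot 152 \left(-92 - 108\right) - -325339 = 2 \cdot 152 \left(-200\right) + 325339 = -60800 + 325339 = 264539$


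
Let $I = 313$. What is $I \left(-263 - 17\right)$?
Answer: $-87640$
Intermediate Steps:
$I \left(-263 - 17\right) = 313 \left(-263 - 17\right) = 313 \left(-280\right) = -87640$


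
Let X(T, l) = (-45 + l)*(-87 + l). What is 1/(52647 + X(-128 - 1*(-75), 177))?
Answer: 1/64527 ≈ 1.5497e-5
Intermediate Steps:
X(T, l) = (-87 + l)*(-45 + l)
1/(52647 + X(-128 - 1*(-75), 177)) = 1/(52647 + (3915 + 177² - 132*177)) = 1/(52647 + (3915 + 31329 - 23364)) = 1/(52647 + 11880) = 1/64527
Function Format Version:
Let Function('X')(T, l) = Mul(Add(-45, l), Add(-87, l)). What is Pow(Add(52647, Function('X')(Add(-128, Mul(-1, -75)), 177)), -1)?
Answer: Rational(1, 64527) ≈ 1.5497e-5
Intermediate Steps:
Function('X')(T, l) = Mul(Add(-87, l), Add(-45, l))
Pow(Add(52647, Function('X')(Add(-128, Mul(-1, -75)), 177)), -1) = Pow(Add(52647, Add(3915, Pow(177, 2), Mul(-132, 177))), -1) = Pow(Add(52647, Add(3915, 31329, -23364)), -1) = Pow(Add(52647, 11880), -1) = Pow(64527, -1) = Rational(1, 64527)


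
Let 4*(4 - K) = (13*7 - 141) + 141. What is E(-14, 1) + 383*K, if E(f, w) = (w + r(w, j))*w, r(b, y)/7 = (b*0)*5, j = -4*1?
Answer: -28721/4 ≈ -7180.3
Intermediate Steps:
j = -4
r(b, y) = 0 (r(b, y) = 7*((b*0)*5) = 7*(0*5) = 7*0 = 0)
K = -75/4 (K = 4 - ((13*7 - 141) + 141)/4 = 4 - ((91 - 141) + 141)/4 = 4 - (-50 + 141)/4 = 4 - ¼*91 = 4 - 91/4 = -75/4 ≈ -18.750)
E(f, w) = w² (E(f, w) = (w + 0)*w = w*w = w²)
E(-14, 1) + 383*K = 1² + 383*(-75/4) = 1 - 28725/4 = -28721/4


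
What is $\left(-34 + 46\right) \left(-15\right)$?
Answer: $-180$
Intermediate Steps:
$\left(-34 + 46\right) \left(-15\right) = 12 \left(-15\right) = -180$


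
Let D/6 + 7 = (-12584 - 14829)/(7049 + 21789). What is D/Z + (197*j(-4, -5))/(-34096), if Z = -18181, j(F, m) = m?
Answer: 281672051767/8938329102544 ≈ 0.031513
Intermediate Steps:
D = -687837/14419 (D = -42 + 6*((-12584 - 14829)/(7049 + 21789)) = -42 + 6*(-27413/28838) = -42 - 82239/14419 = -687837/14419 ≈ -47.703)
D/Z + (197*j(-4, -5))/(-34096) = -687837/14419/(-18181) + (197*(-5))/(-34096) = -687837/14419*(-1/18181) - 985*(-1/34096) = 687837/262151839 + 985/34096 = 281672051767/8938329102544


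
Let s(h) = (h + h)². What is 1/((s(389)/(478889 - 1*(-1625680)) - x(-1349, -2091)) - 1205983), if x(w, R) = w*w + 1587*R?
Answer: 2104569/615866945461 ≈ 3.4172e-6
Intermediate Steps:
x(w, R) = w² + 1587*R
s(h) = 4*h² (s(h) = (2*h)² = 4*h²)
1/((s(389)/(478889 - 1*(-1625680)) - x(-1349, -2091)) - 1205983) = 1/(((4*389²)/(478889 - 1*(-1625680)) - ((-1349)² + 1587*(-2091))) - 1205983) = 1/(((4*151321)/(478889 + 1625680) - (1819801 - 3318417)) - 1205983) = 1/((605284/2104569 - 1*(-1498616)) - 1205983) = 1/((605284*(1/2104569) + 1498616) - 1205983) = 1/((605284/2104569 + 1498616) - 1205983) = 1/(3153941381788/2104569 - 1205983) = 1/(615866945461/2104569) = 2104569/615866945461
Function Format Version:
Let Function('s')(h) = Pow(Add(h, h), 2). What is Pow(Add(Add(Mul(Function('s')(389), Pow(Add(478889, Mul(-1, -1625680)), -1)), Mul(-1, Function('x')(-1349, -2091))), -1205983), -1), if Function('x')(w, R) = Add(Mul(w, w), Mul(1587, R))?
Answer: Rational(2104569, 615866945461) ≈ 3.4172e-6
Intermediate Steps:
Function('x')(w, R) = Add(Pow(w, 2), Mul(1587, R))
Function('s')(h) = Mul(4, Pow(h, 2)) (Function('s')(h) = Pow(Mul(2, h), 2) = Mul(4, Pow(h, 2)))
Pow(Add(Add(Mul(Function('s')(389), Pow(Add(478889, Mul(-1, -1625680)), -1)), Mul(-1, Function('x')(-1349, -2091))), -1205983), -1) = Pow(Add(Add(Mul(Mul(4, Pow(389, 2)), Pow(Add(478889, Mul(-1, -1625680)), -1)), Mul(-1, Add(Pow(-1349, 2), Mul(1587, -2091)))), -1205983), -1) = Pow(Add(Add(Mul(Mul(4, 151321), Pow(Add(478889, 1625680), -1)), Mul(-1, Add(1819801, -3318417))), -1205983), -1) = Pow(Add(Add(Mul(605284, Pow(2104569, -1)), Mul(-1, -1498616)), -1205983), -1) = Pow(Add(Add(Mul(605284, Rational(1, 2104569)), 1498616), -1205983), -1) = Pow(Add(Add(Rational(605284, 2104569), 1498616), -1205983), -1) = Pow(Add(Rational(3153941381788, 2104569), -1205983), -1) = Pow(Rational(615866945461, 2104569), -1) = Rational(2104569, 615866945461)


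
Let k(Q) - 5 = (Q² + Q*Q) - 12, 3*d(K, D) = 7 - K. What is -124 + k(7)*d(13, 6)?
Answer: -306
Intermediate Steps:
d(K, D) = 7/3 - K/3 (d(K, D) = (7 - K)/3 = 7/3 - K/3)
k(Q) = -7 + 2*Q² (k(Q) = 5 + ((Q² + Q*Q) - 12) = 5 + ((Q² + Q²) - 12) = 5 + (2*Q² - 12) = 5 + (-12 + 2*Q²) = -7 + 2*Q²)
-124 + k(7)*d(13, 6) = -124 + (-7 + 2*7²)*(7/3 - ⅓*13) = -124 + (-7 + 2*49)*(7/3 - 13/3) = -124 + (-7 + 98)*(-2) = -124 + 91*(-2) = -124 - 182 = -306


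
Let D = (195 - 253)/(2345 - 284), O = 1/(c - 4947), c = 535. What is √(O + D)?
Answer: I*√65156584759/1515522 ≈ 0.16843*I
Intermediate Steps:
O = -1/4412 (O = 1/(535 - 4947) = 1/(-4412) = -1/4412 ≈ -0.00022665)
D = -58/2061 ≈ -0.028142
√(O + D) = √(-1/4412 - 58/2061) = √(-257957/9093132) = I*√65156584759/1515522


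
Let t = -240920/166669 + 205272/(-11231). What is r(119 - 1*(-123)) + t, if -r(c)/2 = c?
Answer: -942898268364/1871859539 ≈ -503.72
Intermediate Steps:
r(c) = -2*c
t = -36918251488/1871859539 (t = -240920*1/166669 + 205272*(-1/11231) = -240920/166669 - 205272/11231 = -36918251488/1871859539 ≈ -19.723)
r(119 - 1*(-123)) + t = -2*(119 - 1*(-123)) - 36918251488/1871859539 = -2*(119 + 123) - 36918251488/1871859539 = -2*242 - 36918251488/1871859539 = -484 - 36918251488/1871859539 = -942898268364/1871859539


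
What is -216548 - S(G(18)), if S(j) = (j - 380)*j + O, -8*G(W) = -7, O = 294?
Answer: -13856657/64 ≈ -2.1651e+5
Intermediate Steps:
G(W) = 7/8 (G(W) = -⅛*(-7) = 7/8)
S(j) = 294 + j*(-380 + j) (S(j) = (j - 380)*j + 294 = (-380 + j)*j + 294 = j*(-380 + j) + 294 = 294 + j*(-380 + j))
-216548 - S(G(18)) = -216548 - (294 + (7/8)² - 380*7/8) = -216548 - (294 + 49/64 - 665/2) = -216548 - 1*(-2415/64) = -216548 + 2415/64 = -13856657/64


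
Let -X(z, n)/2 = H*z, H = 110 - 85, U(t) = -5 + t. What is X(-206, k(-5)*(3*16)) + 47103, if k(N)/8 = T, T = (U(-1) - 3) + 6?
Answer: 57403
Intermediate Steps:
T = -3 (T = ((-5 - 1) - 3) + 6 = (-6 - 3) + 6 = -9 + 6 = -3)
k(N) = -24 (k(N) = 8*(-3) = -24)
H = 25
X(z, n) = -50*z
X(-206, k(-5)*(3*16)) + 47103 = -50*(-206) + 47103 = 10300 + 47103 = 57403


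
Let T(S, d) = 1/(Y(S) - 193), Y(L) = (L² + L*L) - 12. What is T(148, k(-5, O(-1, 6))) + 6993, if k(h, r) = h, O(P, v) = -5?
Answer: 304915780/43603 ≈ 6993.0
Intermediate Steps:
Y(L) = -12 + 2*L² (Y(L) = (L² + L²) - 12 = 2*L² - 12 = -12 + 2*L²)
T(S, d) = 1/(-205 + 2*S²) (T(S, d) = 1/((-12 + 2*S²) - 193) = 1/(-205 + 2*S²))
T(148, k(-5, O(-1, 6))) + 6993 = 1/(-205 + 2*148²) + 6993 = 1/(-205 + 2*21904) + 6993 = 1/(-205 + 43808) + 6993 = 1/43603 + 6993 = 304915780/43603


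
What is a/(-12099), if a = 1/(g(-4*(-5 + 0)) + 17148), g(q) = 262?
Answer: -1/210643590 ≈ -4.7474e-9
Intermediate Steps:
a = 1/17410 (a = 1/(262 + 17148) = 1/17410 ≈ 5.7438e-5)
a/(-12099) = (1/17410)/(-12099) = (1/17410)*(-1/12099) = -1/210643590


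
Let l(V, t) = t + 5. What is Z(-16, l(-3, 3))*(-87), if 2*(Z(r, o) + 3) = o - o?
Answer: 261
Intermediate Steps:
l(V, t) = 5 + t
Z(r, o) = -3 (Z(r, o) = -3 + (o - o)/2 = -3 + (½)*0 = -3 + 0 = -3)
Z(-16, l(-3, 3))*(-87) = -3*(-87) = 261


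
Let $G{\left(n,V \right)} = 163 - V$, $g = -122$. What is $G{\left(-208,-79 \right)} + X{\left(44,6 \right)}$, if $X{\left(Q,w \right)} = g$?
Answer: $120$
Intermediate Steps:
$X{\left(Q,w \right)} = -122$
$G{\left(-208,-79 \right)} + X{\left(44,6 \right)} = \left(163 - -79\right) - 122 = \left(163 + 79\right) - 122 = 242 - 122 = 120$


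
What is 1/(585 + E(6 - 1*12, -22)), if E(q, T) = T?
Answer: 1/563 ≈ 0.0017762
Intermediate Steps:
1/(585 + E(6 - 1*12, -22)) = 1/(585 - 22) = 1/563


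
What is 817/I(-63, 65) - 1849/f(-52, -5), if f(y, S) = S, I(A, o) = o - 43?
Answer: 44763/110 ≈ 406.94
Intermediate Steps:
I(A, o) = -43 + o
817/I(-63, 65) - 1849/f(-52, -5) = 817/(-43 + 65) - 1849/(-5) = 817/22 - 1849*(-⅕) = 817*(1/22) + 1849/5 = 817/22 + 1849/5 = 44763/110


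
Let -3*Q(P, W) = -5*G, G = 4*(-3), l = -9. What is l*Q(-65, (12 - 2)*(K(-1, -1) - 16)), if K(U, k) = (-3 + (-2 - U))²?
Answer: 180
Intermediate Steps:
G = -12
K(U, k) = (-5 - U)²
Q(P, W) = -20 (Q(P, W) = -(-5)*(-12)/3 = -⅓*60 = -20)
l*Q(-65, (12 - 2)*(K(-1, -1) - 16)) = -9*(-20) = 180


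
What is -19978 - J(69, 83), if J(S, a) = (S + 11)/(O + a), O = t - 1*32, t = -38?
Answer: -259794/13 ≈ -19984.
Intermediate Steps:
O = -70 (O = -38 - 1*32 = -38 - 32 = -70)
J(S, a) = (11 + S)/(-70 + a) (J(S, a) = (S + 11)/(-70 + a) = (11 + S)/(-70 + a))
-19978 - J(69, 83) = -19978 - (11 + 69)/(-70 + 83) = -19978 - 80/13 = -259794/13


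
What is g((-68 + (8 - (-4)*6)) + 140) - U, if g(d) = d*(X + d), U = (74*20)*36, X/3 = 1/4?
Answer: -42386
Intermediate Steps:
X = ¾ (X = 3/4 = 3*(¼) = ¾ ≈ 0.75000)
U = 53280 (U = 1480*36 = 53280)
g(d) = d*(¾ + d)
g((-68 + (8 - (-4)*6)) + 140) - U = ((-68 + (8 - (-4)*6)) + 140)*(3 + 4*((-68 + (8 - (-4)*6)) + 140))/4 - 1*53280 = ((-68 + (8 - 4*(-6))) + 140)*(3 + 4*((-68 + (8 - 4*(-6))) + 140))/4 - 53280 = ((-68 + (8 + 24)) + 140)*(3 + 4*((-68 + (8 + 24)) + 140))/4 - 53280 = ((-68 + 32) + 140)*(3 + 4*((-68 + 32) + 140))/4 - 53280 = (-36 + 140)*(3 + 4*(-36 + 140))/4 - 53280 = (¼)*104*(3 + 4*104) - 53280 = (¼)*104*(3 + 416) - 53280 = (¼)*104*419 - 53280 = 10894 - 53280 = -42386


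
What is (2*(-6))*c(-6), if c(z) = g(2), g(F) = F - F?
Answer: 0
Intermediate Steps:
g(F) = 0
c(z) = 0
(2*(-6))*c(-6) = (2*(-6))*0 = -12*0 = 0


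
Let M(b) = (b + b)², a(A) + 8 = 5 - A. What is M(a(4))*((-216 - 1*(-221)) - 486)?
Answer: -94276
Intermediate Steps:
a(A) = -3 - A (a(A) = -8 + (5 - A) = -3 - A)
M(b) = 4*b² (M(b) = (2*b)² = 4*b²)
M(a(4))*((-216 - 1*(-221)) - 486) = (4*(-3 - 1*4)²)*((-216 - 1*(-221)) - 486) = (4*(-3 - 4)²)*((-216 + 221) - 486) = (4*(-7)²)*(5 - 486) = (4*49)*(-481) = 196*(-481) = -94276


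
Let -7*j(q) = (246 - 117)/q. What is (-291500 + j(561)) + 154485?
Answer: -179352678/1309 ≈ -1.3702e+5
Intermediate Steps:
j(q) = -129/(7*q) (j(q) = -(246 - 117)/(7*q) = -129/(7*q))
(-291500 + j(561)) + 154485 = (-291500 - 129/7/561) + 154485 = (-291500 - 129/7*1/561) + 154485 = (-291500 - 43/1309) + 154485 = -381573543/1309 + 154485 = -179352678/1309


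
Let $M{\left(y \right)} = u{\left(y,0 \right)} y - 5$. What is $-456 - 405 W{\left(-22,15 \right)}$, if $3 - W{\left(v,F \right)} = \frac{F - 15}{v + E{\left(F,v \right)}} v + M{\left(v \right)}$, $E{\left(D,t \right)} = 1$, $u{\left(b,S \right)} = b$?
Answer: $192324$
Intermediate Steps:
$M{\left(y \right)} = -5 + y^{2}$ ($M{\left(y \right)} = y y - 5 = y^{2} - 5 = -5 + y^{2}$)
$W{\left(v,F \right)} = 8 - v^{2} - \frac{v \left(-15 + F\right)}{1 + v}$ ($W{\left(v,F \right)} = 3 - \left(\frac{F - 15}{v + 1} v + \left(-5 + v^{2}\right)\right) = 3 - \left(\frac{-15 + F}{1 + v} v + \left(-5 + v^{2}\right)\right) = 3 - \left(\frac{v \left(-15 + F\right)}{1 + v} + \left(-5 + v^{2}\right)\right) = 3 - \left(-5 + v^{2} + \frac{v \left(-15 + F\right)}{1 + v}\right) = 8 - v^{2} - \frac{v \left(-15 + F\right)}{1 + v}$)
$-456 - 405 W{\left(-22,15 \right)} = -456 - 405 \frac{8 - \left(-22\right)^{2} - \left(-22\right)^{3} + 23 \left(-22\right) - 15 \left(-22\right)}{1 - 22} = -456 - 405 \frac{8 - 484 - -10648 - 506 + 330}{-21} = -456 - 405 \left(- \frac{8 - 484 + 10648 - 506 + 330}{21}\right) = -456 - 405 \left(\left(- \frac{1}{21}\right) 9996\right) = -456 - -192780 = -456 + 192780 = 192324$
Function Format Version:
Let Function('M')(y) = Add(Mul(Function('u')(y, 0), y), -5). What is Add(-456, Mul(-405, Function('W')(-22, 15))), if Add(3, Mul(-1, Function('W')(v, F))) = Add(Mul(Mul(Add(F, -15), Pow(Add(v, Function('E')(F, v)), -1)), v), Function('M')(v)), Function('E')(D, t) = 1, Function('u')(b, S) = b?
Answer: 192324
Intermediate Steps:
Function('M')(y) = Add(-5, Pow(y, 2)) (Function('M')(y) = Add(Mul(y, y), -5) = Add(Pow(y, 2), -5) = Add(-5, Pow(y, 2)))
Function('W')(v, F) = Add(8, Mul(-1, Pow(v, 2)), Mul(-1, v, Pow(Add(1, v), -1), Add(-15, F))) (Function('W')(v, F) = Add(3, Mul(-1, Add(Mul(Mul(Add(F, -15), Pow(Add(v, 1), -1)), v), Add(-5, Pow(v, 2))))) = Add(3, Mul(-1, Add(Mul(Mul(Add(-15, F), Pow(Add(1, v), -1)), v), Add(-5, Pow(v, 2))))) = Add(3, Mul(-1, Add(Mul(Mul(Pow(Add(1, v), -1), Add(-15, F)), v), Add(-5, Pow(v, 2))))) = Add(3, Mul(-1, Add(Mul(v, Pow(Add(1, v), -1), Add(-15, F)), Add(-5, Pow(v, 2))))) = Add(3, Mul(-1, Add(-5, Pow(v, 2), Mul(v, Pow(Add(1, v), -1), Add(-15, F))))) = Add(3, Add(5, Mul(-1, Pow(v, 2)), Mul(-1, v, Pow(Add(1, v), -1), Add(-15, F)))) = Add(8, Mul(-1, Pow(v, 2)), Mul(-1, v, Pow(Add(1, v), -1), Add(-15, F))))
Add(-456, Mul(-405, Function('W')(-22, 15))) = Add(-456, Mul(-405, Mul(Pow(Add(1, -22), -1), Add(8, Mul(-1, Pow(-22, 2)), Mul(-1, Pow(-22, 3)), Mul(23, -22), Mul(-1, 15, -22))))) = Add(-456, Mul(-405, Mul(Pow(-21, -1), Add(8, Mul(-1, 484), Mul(-1, -10648), -506, 330)))) = Add(-456, Mul(-405, Mul(Rational(-1, 21), Add(8, -484, 10648, -506, 330)))) = Add(-456, Mul(-405, Mul(Rational(-1, 21), 9996))) = Add(-456, Mul(-405, -476)) = Add(-456, 192780) = 192324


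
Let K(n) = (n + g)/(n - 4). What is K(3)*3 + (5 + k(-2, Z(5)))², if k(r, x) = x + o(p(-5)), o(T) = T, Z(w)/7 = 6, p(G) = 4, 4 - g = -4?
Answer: 2568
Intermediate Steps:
g = 8 (g = 4 - 1*(-4) = 4 + 4 = 8)
K(n) = (8 + n)/(-4 + n) (K(n) = (n + 8)/(n - 4) = (8 + n)/(-4 + n))
Z(w) = 42 (Z(w) = 7*6 = 42)
k(r, x) = 4 + x (k(r, x) = x + 4 = 4 + x)
K(3)*3 + (5 + k(-2, Z(5)))² = ((8 + 3)/(-4 + 3))*3 + (5 + (4 + 42))² = (11/(-1))*3 + (5 + 46)² = -1*11*3 + 51² = -11*3 + 2601 = -33 + 2601 = 2568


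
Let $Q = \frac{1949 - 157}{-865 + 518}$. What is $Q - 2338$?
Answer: $- \frac{813078}{347} \approx -2343.2$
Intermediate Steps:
$Q = - \frac{1792}{347}$ ($Q = \frac{1792}{-347} = 1792 \left(- \frac{1}{347}\right) = - \frac{1792}{347} \approx -5.1643$)
$Q - 2338 = - \frac{1792}{347} - 2338 = - \frac{813078}{347}$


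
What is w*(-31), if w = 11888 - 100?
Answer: -365428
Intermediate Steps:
w = 11788
w*(-31) = 11788*(-31) = -365428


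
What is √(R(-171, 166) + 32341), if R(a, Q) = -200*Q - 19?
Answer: I*√878 ≈ 29.631*I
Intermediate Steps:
R(a, Q) = -19 - 200*Q
√(R(-171, 166) + 32341) = √((-19 - 200*166) + 32341) = √((-19 - 33200) + 32341) = √(-33219 + 32341) = √(-878) = I*√878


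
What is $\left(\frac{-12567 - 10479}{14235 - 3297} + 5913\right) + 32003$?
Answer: $\frac{69117027}{1823} \approx 37914.0$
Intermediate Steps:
$\left(\frac{-12567 - 10479}{14235 - 3297} + 5913\right) + 32003 = \left(\frac{-12567 - 10479}{10938} + 5913\right) + 32003 = \left(\left(-23046\right) \frac{1}{10938} + 5913\right) + 32003 = \left(- \frac{3841}{1823} + 5913\right) + 32003 = \frac{10775558}{1823} + 32003 = \frac{69117027}{1823}$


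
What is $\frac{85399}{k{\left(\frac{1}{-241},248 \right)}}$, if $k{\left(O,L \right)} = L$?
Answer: $\frac{85399}{248} \approx 344.35$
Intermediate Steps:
$\frac{85399}{k{\left(\frac{1}{-241},248 \right)}} = \frac{85399}{248}$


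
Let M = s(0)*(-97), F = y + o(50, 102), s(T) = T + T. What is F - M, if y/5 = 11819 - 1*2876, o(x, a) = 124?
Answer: 44839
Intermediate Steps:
y = 44715 (y = 5*(11819 - 1*2876) = 5*(11819 - 2876) = 5*8943 = 44715)
s(T) = 2*T
F = 44839 (F = 44715 + 124 = 44839)
M = 0 (M = (2*0)*(-97) = 0*(-97) = 0)
F - M = 44839 - 1*0 = 44839 + 0 = 44839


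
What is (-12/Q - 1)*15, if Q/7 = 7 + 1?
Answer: -255/14 ≈ -18.214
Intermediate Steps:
Q = 56 (Q = 7*(7 + 1) = 7*8 = 56)
(-12/Q - 1)*15 = (-12/56 - 1)*15 = (-12*1/56 - 1)*15 = (-3/14 - 1)*15 = -17/14*15 = -255/14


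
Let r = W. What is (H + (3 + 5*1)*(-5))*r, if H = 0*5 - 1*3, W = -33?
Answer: 1419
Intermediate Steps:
r = -33
H = -3 (H = 0 - 3 = -3)
(H + (3 + 5*1)*(-5))*r = (-3 + (3 + 5*1)*(-5))*(-33) = (-3 + (3 + 5)*(-5))*(-33) = (-3 + 8*(-5))*(-33) = (-3 - 40)*(-33) = -43*(-33) = 1419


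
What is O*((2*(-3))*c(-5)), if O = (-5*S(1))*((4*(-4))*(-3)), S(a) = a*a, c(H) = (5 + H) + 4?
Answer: 5760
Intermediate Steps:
c(H) = 9 + H
S(a) = a²
O = -240 (O = (-5*1²)*((4*(-4))*(-3)) = (-5*1)*(-16*(-3)) = -5*48 = -240)
O*((2*(-3))*c(-5)) = -240*2*(-3)*(9 - 5) = -(-1440)*4 = -240*(-24) = 5760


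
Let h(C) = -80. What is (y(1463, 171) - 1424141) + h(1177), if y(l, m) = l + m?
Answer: -1422587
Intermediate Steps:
(y(1463, 171) - 1424141) + h(1177) = ((1463 + 171) - 1424141) - 80 = (1634 - 1424141) - 80 = -1422507 - 80 = -1422587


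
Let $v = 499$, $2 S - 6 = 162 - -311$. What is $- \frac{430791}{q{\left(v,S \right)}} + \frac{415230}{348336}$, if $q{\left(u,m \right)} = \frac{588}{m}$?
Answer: $- \frac{249577285723}{1422372} \approx -1.7547 \cdot 10^{5}$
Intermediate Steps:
$S = \frac{479}{2}$ ($S = 3 + \frac{162 - -311}{2} = 3 + \frac{162 + 311}{2} = 3 + \frac{1}{2} \cdot 473 = 3 + \frac{473}{2} = \frac{479}{2} \approx 239.5$)
$- \frac{430791}{q{\left(v,S \right)}} + \frac{415230}{348336} = - \frac{430791}{588 \frac{1}{\frac{479}{2}}} + \frac{415230}{348336} = - \frac{430791}{588 \cdot \frac{2}{479}} + 415230 \cdot \frac{1}{348336} = - \frac{430791}{\frac{1176}{479}} + \frac{69205}{58056} = \left(-430791\right) \frac{479}{1176} + \frac{69205}{58056} = - \frac{68782963}{392} + \frac{69205}{58056} = - \frac{249577285723}{1422372}$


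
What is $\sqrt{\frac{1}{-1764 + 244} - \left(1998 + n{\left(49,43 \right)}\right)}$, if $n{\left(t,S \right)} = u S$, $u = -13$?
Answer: $\frac{i \sqrt{207791695}}{380} \approx 37.934 i$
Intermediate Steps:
$n{\left(t,S \right)} = - 13 S$
$\sqrt{\frac{1}{-1764 + 244} - \left(1998 + n{\left(49,43 \right)}\right)} = \sqrt{\frac{1}{-1764 + 244} - \left(1998 - 559\right)} = \sqrt{\frac{1}{-1520} - 1439} = \sqrt{- \frac{1}{1520} + \left(-1998 + 559\right)} = \sqrt{- \frac{1}{1520} - 1439} = \sqrt{- \frac{2187281}{1520}} = \frac{i \sqrt{207791695}}{380}$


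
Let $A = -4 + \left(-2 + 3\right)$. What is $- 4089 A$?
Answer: $12267$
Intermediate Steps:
$A = -3$ ($A = -4 + 1 = -3$)
$- 4089 A = \left(-4089\right) \left(-3\right) = 12267$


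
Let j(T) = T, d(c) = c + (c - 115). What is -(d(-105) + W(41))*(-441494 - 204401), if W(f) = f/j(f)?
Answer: -209269980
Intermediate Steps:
d(c) = -115 + 2*c (d(c) = c + (-115 + c) = -115 + 2*c)
W(f) = 1 (W(f) = f/f = 1)
-(d(-105) + W(41))*(-441494 - 204401) = -((-115 + 2*(-105)) + 1)*(-441494 - 204401) = -((-115 - 210) + 1)*(-645895) = -(-325 + 1)*(-645895) = -(-324)*(-645895) = -1*209269980 = -209269980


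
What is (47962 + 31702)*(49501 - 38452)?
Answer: 880207536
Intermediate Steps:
(47962 + 31702)*(49501 - 38452) = 79664*11049 = 880207536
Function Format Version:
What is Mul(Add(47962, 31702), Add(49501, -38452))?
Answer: 880207536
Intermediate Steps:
Mul(Add(47962, 31702), Add(49501, -38452)) = Mul(79664, 11049) = 880207536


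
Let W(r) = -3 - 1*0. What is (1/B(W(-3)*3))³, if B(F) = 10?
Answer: 1/1000 ≈ 0.0010000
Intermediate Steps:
W(r) = -3 (W(r) = -3 + 0 = -3)
(1/B(W(-3)*3))³ = (1/10)³ = (⅒)³ = 1/1000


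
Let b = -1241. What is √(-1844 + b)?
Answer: I*√3085 ≈ 55.543*I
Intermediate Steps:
√(-1844 + b) = √(-1844 - 1241) = √(-3085) = I*√3085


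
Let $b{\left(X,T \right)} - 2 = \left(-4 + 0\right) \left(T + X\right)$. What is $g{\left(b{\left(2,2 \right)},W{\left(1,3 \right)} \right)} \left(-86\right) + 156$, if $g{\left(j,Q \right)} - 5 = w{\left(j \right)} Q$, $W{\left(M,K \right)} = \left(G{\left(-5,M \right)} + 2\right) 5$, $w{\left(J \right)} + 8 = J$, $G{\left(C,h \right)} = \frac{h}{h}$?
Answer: $28106$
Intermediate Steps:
$G{\left(C,h \right)} = 1$
$w{\left(J \right)} = -8 + J$
$b{\left(X,T \right)} = 2 - 4 T - 4 X$ ($b{\left(X,T \right)} = 2 + \left(-4 + 0\right) \left(T + X\right) = 2 - 4 \left(T + X\right) = 2 - \left(4 T + 4 X\right) = 2 - 4 T - 4 X$)
$W{\left(M,K \right)} = 15$ ($W{\left(M,K \right)} = \left(1 + 2\right) 5 = 3 \cdot 5 = 15$)
$g{\left(j,Q \right)} = 5 + Q \left(-8 + j\right)$ ($g{\left(j,Q \right)} = 5 + \left(-8 + j\right) Q = 5 + Q \left(-8 + j\right)$)
$g{\left(b{\left(2,2 \right)},W{\left(1,3 \right)} \right)} \left(-86\right) + 156 = \left(5 + 15 \left(-8 - 14\right)\right) \left(-86\right) + 156 = \left(5 + 15 \left(-22\right)\right) \left(-86\right) + 156 = \left(5 - 330\right) \left(-86\right) + 156 = \left(-325\right) \left(-86\right) + 156 = 27950 + 156 = 28106$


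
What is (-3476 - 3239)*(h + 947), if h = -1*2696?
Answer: 11744535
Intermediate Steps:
h = -2696
(-3476 - 3239)*(h + 947) = (-3476 - 3239)*(-2696 + 947) = -6715*(-1749) = 11744535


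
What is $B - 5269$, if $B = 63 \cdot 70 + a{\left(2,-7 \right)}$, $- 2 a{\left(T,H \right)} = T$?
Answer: $-860$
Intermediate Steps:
$a{\left(T,H \right)} = - \frac{T}{2}$
$B = 4409$ ($B = 63 \cdot 70 - 1 = 4410 - 1 = 4409$)
$B - 5269 = 4409 - 5269 = -860$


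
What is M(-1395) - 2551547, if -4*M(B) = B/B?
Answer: -10206189/4 ≈ -2.5515e+6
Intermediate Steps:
M(B) = -1/4 (M(B) = -B/(4*B) = -1/4*1 = -1/4)
M(-1395) - 2551547 = -1/4 - 2551547 = -10206189/4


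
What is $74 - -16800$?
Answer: $16874$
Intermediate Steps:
$74 - -16800 = 74 + 16800 = 16874$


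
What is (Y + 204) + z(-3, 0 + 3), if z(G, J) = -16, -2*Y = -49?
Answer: 425/2 ≈ 212.50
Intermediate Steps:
Y = 49/2 (Y = -½*(-49) = 49/2 ≈ 24.500)
(Y + 204) + z(-3, 0 + 3) = (49/2 + 204) - 16 = 457/2 - 16 = 425/2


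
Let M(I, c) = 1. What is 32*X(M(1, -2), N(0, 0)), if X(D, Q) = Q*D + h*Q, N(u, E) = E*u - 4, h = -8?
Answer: 896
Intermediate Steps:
N(u, E) = -4 + E*u
X(D, Q) = -8*Q + D*Q (X(D, Q) = Q*D - 8*Q = D*Q - 8*Q = -8*Q + D*Q)
32*X(M(1, -2), N(0, 0)) = 32*((-4 + 0*0)*(-8 + 1)) = 32*((-4 + 0)*(-7)) = 32*(-4*(-7)) = 32*28 = 896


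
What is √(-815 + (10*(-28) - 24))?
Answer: I*√1119 ≈ 33.451*I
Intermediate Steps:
√(-815 + (10*(-28) - 24)) = √(-815 + (-280 - 24)) = √(-815 - 304) = √(-1119) = I*√1119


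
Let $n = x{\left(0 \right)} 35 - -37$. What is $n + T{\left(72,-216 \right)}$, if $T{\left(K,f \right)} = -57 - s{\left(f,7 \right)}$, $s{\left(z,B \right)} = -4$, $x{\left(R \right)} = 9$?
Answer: $299$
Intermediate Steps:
$T{\left(K,f \right)} = -53$ ($T{\left(K,f \right)} = -57 - -4 = -57 + 4 = -53$)
$n = 352$ ($n = 9 \cdot 35 - -37 = 315 + \left(-8 + 45\right) = 315 + 37 = 352$)
$n + T{\left(72,-216 \right)} = 352 - 53 = 299$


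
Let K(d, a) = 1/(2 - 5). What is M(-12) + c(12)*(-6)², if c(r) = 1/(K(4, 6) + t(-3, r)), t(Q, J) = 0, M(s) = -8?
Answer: -116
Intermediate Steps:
K(d, a) = -⅓ (K(d, a) = 1/(-3) = -⅓)
c(r) = -3 (c(r) = 1/(-⅓ + 0) = 1/(-⅓) = -3)
M(-12) + c(12)*(-6)² = -8 - 3*(-6)² = -8 - 3*36 = -8 - 108 = -116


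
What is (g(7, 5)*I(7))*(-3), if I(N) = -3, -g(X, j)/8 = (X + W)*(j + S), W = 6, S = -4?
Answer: -936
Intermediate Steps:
g(X, j) = -8*(-4 + j)*(6 + X) (g(X, j) = -8*(X + 6)*(j - 4) = -8*(6 + X)*(-4 + j) = -8*(-4 + j)*(6 + X))
(g(7, 5)*I(7))*(-3) = ((192 - 48*5 + 32*7 - 8*7*5)*(-3))*(-3) = ((192 - 240 + 224 - 280)*(-3))*(-3) = -104*(-3)*(-3) = 312*(-3) = -936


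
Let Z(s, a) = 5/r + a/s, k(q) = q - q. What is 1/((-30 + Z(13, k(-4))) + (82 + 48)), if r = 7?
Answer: 7/705 ≈ 0.0099291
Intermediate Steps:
k(q) = 0
Z(s, a) = 5/7 + a/s
1/((-30 + Z(13, k(-4))) + (82 + 48)) = 1/((-30 + (5/7 + 0/13)) + (82 + 48)) = 1/((-30 + (5/7 + 0*(1/13))) + 130) = 1/((-30 + (5/7 + 0)) + 130) = 1/((-30 + 5/7) + 130) = 1/(-205/7 + 130) = 1/(705/7) = 7/705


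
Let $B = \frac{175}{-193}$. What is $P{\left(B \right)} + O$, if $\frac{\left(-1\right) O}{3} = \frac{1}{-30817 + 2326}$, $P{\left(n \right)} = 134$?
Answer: $\frac{1272599}{9497} \approx 134.0$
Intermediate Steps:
$B = - \frac{175}{193}$ ($B = 175 \left(- \frac{1}{193}\right) = - \frac{175}{193} \approx -0.90674$)
$O = \frac{1}{9497}$ ($O = - \frac{3}{-30817 + 2326} = - \frac{3}{-28491} = \left(-3\right) \left(- \frac{1}{28491}\right) = \frac{1}{9497} \approx 0.0001053$)
$P{\left(B \right)} + O = 134 + \frac{1}{9497} = \frac{1272599}{9497}$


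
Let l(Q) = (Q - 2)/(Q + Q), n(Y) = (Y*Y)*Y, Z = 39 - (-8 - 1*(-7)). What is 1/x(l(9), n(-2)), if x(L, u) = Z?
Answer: 1/40 ≈ 0.025000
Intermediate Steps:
Z = 40 (Z = 39 - (-8 + 7) = 39 - 1*(-1) = 39 + 1 = 40)
n(Y) = Y**3 (n(Y) = Y**2*Y = Y**3)
l(Q) = (-2 + Q)/(2*Q) (l(Q) = (-2 + Q)/((2*Q)) = (-2 + Q)*(1/(2*Q)) = (-2 + Q)/(2*Q))
x(L, u) = 40
1/x(l(9), n(-2)) = 1/40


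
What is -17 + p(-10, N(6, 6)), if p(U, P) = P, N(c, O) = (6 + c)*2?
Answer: 7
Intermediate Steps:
N(c, O) = 12 + 2*c
-17 + p(-10, N(6, 6)) = -17 + (12 + 2*6) = -17 + (12 + 12) = -17 + 24 = 7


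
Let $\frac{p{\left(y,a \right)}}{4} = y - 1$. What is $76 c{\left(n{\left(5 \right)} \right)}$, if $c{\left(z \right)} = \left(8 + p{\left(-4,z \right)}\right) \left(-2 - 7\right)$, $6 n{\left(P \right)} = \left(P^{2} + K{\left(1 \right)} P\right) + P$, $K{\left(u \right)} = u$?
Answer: $8208$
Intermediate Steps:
$p{\left(y,a \right)} = -4 + 4 y$ ($p{\left(y,a \right)} = 4 \left(y - 1\right) = 4 \left(-1 + y\right) = -4 + 4 y$)
$n{\left(P \right)} = \frac{P}{3} + \frac{P^{2}}{6}$ ($n{\left(P \right)} = \frac{\left(P^{2} + 1 P\right) + P}{6} = \frac{\left(P^{2} + P\right) + P}{6} = \frac{\left(P + P^{2}\right) + P}{6} = \frac{P^{2} + 2 P}{6} = \frac{P}{3} + \frac{P^{2}}{6}$)
$c{\left(z \right)} = 108$ ($c{\left(z \right)} = \left(8 + \left(-4 + 4 \left(-4\right)\right)\right) \left(-2 - 7\right) = \left(8 - 20\right) \left(-9\right) = \left(-12\right) \left(-9\right) = 108$)
$76 c{\left(n{\left(5 \right)} \right)} = 76 \cdot 108 = 8208$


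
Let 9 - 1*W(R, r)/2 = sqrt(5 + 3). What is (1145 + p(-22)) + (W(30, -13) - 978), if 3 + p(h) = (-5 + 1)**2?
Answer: 198 - 4*sqrt(2) ≈ 192.34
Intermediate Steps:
p(h) = 13 (p(h) = -3 + (-5 + 1)**2 = -3 + (-4)**2 = -3 + 16 = 13)
W(R, r) = 18 - 4*sqrt(2) (W(R, r) = 18 - 2*sqrt(5 + 3) = 18 - 4*sqrt(2))
(1145 + p(-22)) + (W(30, -13) - 978) = (1145 + 13) + ((18 - 4*sqrt(2)) - 978) = 1158 + (-960 - 4*sqrt(2)) = 198 - 4*sqrt(2)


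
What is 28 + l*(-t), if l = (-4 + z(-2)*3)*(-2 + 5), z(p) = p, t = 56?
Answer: 1708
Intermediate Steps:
l = -30 (l = (-4 - 2*3)*(-2 + 5) = (-4 - 6)*3 = -10*3 = -30)
28 + l*(-t) = 28 - (-30)*56 = 28 - 30*(-56) = 28 + 1680 = 1708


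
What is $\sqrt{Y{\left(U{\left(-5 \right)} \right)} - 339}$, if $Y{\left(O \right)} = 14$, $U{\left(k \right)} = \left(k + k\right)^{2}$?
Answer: $5 i \sqrt{13} \approx 18.028 i$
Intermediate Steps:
$U{\left(k \right)} = 4 k^{2}$ ($U{\left(k \right)} = \left(2 k\right)^{2} = 4 k^{2}$)
$\sqrt{Y{\left(U{\left(-5 \right)} \right)} - 339} = \sqrt{14 - 339} = \sqrt{-325} = 5 i \sqrt{13}$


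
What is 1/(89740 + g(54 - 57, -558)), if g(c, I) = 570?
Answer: 1/90310 ≈ 1.1073e-5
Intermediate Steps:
1/(89740 + g(54 - 57, -558)) = 1/(89740 + 570) = 1/90310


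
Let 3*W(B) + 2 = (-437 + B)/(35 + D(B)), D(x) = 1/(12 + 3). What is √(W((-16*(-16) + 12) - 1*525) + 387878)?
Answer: √241457678679/789 ≈ 622.79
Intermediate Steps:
D(x) = 1/15
W(B) = -7607/1578 + 5*B/526 (W(B) = -⅔ + ((-437 + B)/(35 + 1/15))/3 = -⅔ + ((-437 + B)/(526/15))/3 = -⅔ + ((-437 + B)*(15/526))/3 = -⅔ + (-6555/526 + 15*B/526)/3 = -⅔ + (-2185/526 + 5*B/526) = -7607/1578 + 5*B/526)
√(W((-16*(-16) + 12) - 1*525) + 387878) = √((-7607/1578 + 5*((-16*(-16) + 12) - 1*525)/526) + 387878) = √((-7607/1578 + 5*((256 + 12) - 525)/526) + 387878) = √((-7607/1578 + 5*(268 - 525)/526) + 387878) = √((-7607/1578 + (5/526)*(-257)) + 387878) = √((-7607/1578 - 1285/526) + 387878) = √(-5731/789 + 387878) = √(306030011/789) = √241457678679/789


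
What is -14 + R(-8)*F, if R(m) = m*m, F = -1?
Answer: -78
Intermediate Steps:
R(m) = m²
-14 + R(-8)*F = -14 + (-8)²*(-1) = -14 + 64*(-1) = -14 - 64 = -78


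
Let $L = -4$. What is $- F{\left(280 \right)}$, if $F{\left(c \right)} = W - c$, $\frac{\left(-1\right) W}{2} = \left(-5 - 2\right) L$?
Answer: $336$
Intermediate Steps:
$W = -56$ ($W = - 2 \left(-5 - 2\right) \left(-4\right) = - 2 \left(\left(-7\right) \left(-4\right)\right) = \left(-2\right) 28 = -56$)
$F{\left(c \right)} = -56 - c$
$- F{\left(280 \right)} = - (-56 - 280) = \left(-1\right) \left(-336\right) = 336$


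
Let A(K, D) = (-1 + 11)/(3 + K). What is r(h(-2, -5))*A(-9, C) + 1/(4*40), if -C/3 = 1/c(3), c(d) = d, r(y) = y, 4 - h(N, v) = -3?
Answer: -5597/480 ≈ -11.660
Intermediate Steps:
h(N, v) = 7 (h(N, v) = 4 - 1*(-3) = 4 + 3 = 7)
C = -1 (C = -3/3 = -3*⅓ = -1)
A(K, D) = 10/(3 + K)
r(h(-2, -5))*A(-9, C) + 1/(4*40) = 7*(10/(3 - 9)) + 1/(4*40) = 7*(10/(-6)) + 1/160 = 7*(10*(-⅙)) + 1/160 = 7*(-5/3) + 1/160 = -35/3 + 1/160 = -5597/480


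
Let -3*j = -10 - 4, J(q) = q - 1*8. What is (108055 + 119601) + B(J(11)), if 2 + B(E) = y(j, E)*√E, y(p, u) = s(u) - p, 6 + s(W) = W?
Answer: 227654 - 23*√3/3 ≈ 2.2764e+5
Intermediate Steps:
s(W) = -6 + W
J(q) = -8 + q (J(q) = q - 8 = -8 + q)
j = 14/3 (j = -(-10 - 4)/3 = -⅓*(-14) = 14/3 ≈ 4.6667)
y(p, u) = -6 + u - p (y(p, u) = (-6 + u) - p = -6 + u - p)
B(E) = -2 + √E*(-32/3 + E) (B(E) = -2 + (-6 + E - 1*14/3)*√E = -2 + (-6 + E - 14/3)*√E = -2 + (-32/3 + E)*√E = -2 + √E*(-32/3 + E))
(108055 + 119601) + B(J(11)) = (108055 + 119601) + (-2 + √(-8 + 11)*(-32/3 + (-8 + 11))) = 227656 + (-2 + √3*(-32/3 + 3)) = 227656 + (-2 + √3*(-23/3)) = 227656 + (-2 - 23*√3/3) = 227654 - 23*√3/3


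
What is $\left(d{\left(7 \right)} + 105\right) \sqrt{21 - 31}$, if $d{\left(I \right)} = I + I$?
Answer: $119 i \sqrt{10} \approx 376.31 i$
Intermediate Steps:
$d{\left(I \right)} = 2 I$
$\left(d{\left(7 \right)} + 105\right) \sqrt{21 - 31} = \left(2 \cdot 7 + 105\right) \sqrt{21 - 31} = \left(14 + 105\right) \sqrt{-10} = 119 i \sqrt{10}$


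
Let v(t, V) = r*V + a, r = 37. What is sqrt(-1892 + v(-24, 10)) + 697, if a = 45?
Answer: 697 + I*sqrt(1477) ≈ 697.0 + 38.432*I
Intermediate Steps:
v(t, V) = 45 + 37*V (v(t, V) = 37*V + 45 = 45 + 37*V)
sqrt(-1892 + v(-24, 10)) + 697 = sqrt(-1892 + (45 + 37*10)) + 697 = sqrt(-1892 + (45 + 370)) + 697 = sqrt(-1892 + 415) + 697 = sqrt(-1477) + 697 = I*sqrt(1477) + 697 = 697 + I*sqrt(1477)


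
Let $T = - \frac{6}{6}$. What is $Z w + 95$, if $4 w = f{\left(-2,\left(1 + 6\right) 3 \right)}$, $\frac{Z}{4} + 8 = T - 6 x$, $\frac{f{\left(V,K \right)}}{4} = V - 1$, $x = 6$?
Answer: $635$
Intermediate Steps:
$T = -1$ ($T = \left(-6\right) \frac{1}{6} = -1$)
$f{\left(V,K \right)} = -4 + 4 V$ ($f{\left(V,K \right)} = 4 \left(V - 1\right) = 4 \left(-1 + V\right) = -4 + 4 V$)
$Z = -180$ ($Z = -32 + 4 \left(-1 - 36\right) = -32 + 4 \left(-37\right) = -32 - 148 = -180$)
$w = -3$ ($w = \frac{-4 + 4 \left(-2\right)}{4} = \frac{-4 - 8}{4} = \frac{1}{4} \left(-12\right) = -3$)
$Z w + 95 = \left(-180\right) \left(-3\right) + 95 = 540 + 95 = 635$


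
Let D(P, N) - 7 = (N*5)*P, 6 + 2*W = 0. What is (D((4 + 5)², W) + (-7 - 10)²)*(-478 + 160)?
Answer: 292242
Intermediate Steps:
W = -3 (W = -3 + (½)*0 = -3 + 0 = -3)
D(P, N) = 7 + 5*N*P (D(P, N) = 7 + (N*5)*P = 7 + (5*N)*P = 7 + 5*N*P)
(D((4 + 5)², W) + (-7 - 10)²)*(-478 + 160) = ((7 + 5*(-3)*(4 + 5)²) + (-7 - 10)²)*(-478 + 160) = ((7 + 5*(-3)*9²) + (-17)²)*(-318) = ((7 + 5*(-3)*81) + 289)*(-318) = ((7 - 1215) + 289)*(-318) = (-1208 + 289)*(-318) = -919*(-318) = 292242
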